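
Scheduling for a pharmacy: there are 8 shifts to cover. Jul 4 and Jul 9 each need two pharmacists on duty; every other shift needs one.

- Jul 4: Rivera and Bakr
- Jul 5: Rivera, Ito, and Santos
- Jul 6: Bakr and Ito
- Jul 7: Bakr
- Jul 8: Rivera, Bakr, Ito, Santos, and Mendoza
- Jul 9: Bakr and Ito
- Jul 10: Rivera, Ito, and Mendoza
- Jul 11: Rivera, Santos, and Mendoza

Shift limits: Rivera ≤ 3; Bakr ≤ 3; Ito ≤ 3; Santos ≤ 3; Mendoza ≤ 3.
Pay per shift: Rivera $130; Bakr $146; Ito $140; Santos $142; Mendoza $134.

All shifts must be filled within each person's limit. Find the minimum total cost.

$1376

Jul 4 can only be covered by Rivera and Bakr, so that assignment is forced.
Jul 7 can only be covered by Bakr, so that assignment is forced.
Jul 9 can only be covered by Bakr and Ito, so that assignment is forced.
Picking the cheapest available pharmacist for each shift independently would cost $1368, but that ignores the shift limits.
An optimal schedule: Jul 4→Rivera+Bakr, Jul 5→Rivera, Jul 6→Ito, Jul 7→Bakr, Jul 8→Mendoza, Jul 9→Ito+Bakr, Jul 10→Rivera, Jul 11→Mendoza.
Total: 130 + 146 + 130 + 140 + 146 + 134 + 140 + 146 + 130 + 134 = $1376.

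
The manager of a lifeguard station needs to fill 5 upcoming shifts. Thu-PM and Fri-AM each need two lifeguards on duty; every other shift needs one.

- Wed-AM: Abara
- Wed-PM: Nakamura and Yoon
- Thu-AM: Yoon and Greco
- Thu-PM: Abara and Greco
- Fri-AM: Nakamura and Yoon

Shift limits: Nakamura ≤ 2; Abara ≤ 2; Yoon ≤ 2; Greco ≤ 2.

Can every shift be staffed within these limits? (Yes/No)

Wed-AM can only be covered by Abara, so that assignment is forced.
Thu-PM can only be covered by Abara and Greco, so that assignment is forced.
Fri-AM can only be covered by Nakamura and Yoon, so that assignment is forced.
One valid schedule: Wed-AM→Abara, Wed-PM→Nakamura, Thu-AM→Yoon, Thu-PM→Abara+Greco, Fri-AM→Nakamura+Yoon.
Loads: Nakamura 2/2, Abara 2/2, Yoon 2/2, Greco 1/2 — all within limits.

Yes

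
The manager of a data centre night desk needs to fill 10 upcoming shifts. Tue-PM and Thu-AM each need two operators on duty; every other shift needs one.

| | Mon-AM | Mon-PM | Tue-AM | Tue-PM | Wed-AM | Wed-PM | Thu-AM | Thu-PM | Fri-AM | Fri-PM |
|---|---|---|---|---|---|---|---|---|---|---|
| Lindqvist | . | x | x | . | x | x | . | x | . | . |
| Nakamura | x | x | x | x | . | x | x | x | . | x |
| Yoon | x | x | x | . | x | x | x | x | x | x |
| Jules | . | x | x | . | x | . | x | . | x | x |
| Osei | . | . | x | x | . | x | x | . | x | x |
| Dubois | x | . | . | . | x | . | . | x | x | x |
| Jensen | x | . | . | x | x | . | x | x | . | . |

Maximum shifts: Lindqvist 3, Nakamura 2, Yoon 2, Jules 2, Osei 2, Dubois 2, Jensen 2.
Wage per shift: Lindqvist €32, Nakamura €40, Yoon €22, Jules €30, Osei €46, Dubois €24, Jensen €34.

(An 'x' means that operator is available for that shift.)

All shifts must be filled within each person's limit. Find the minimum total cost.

Picking the cheapest available operator for each shift independently would cost €302, but that ignores the shift limits.
An optimal schedule: Mon-AM→Yoon, Mon-PM→Yoon, Tue-AM→Jules, Tue-PM→Jensen+Nakamura, Wed-AM→Lindqvist, Wed-PM→Lindqvist, Thu-AM→Jules+Jensen, Thu-PM→Lindqvist, Fri-AM→Dubois, Fri-PM→Dubois.
Total: 22 + 22 + 30 + 34 + 40 + 32 + 32 + 30 + 34 + 32 + 24 + 24 = €356.

€356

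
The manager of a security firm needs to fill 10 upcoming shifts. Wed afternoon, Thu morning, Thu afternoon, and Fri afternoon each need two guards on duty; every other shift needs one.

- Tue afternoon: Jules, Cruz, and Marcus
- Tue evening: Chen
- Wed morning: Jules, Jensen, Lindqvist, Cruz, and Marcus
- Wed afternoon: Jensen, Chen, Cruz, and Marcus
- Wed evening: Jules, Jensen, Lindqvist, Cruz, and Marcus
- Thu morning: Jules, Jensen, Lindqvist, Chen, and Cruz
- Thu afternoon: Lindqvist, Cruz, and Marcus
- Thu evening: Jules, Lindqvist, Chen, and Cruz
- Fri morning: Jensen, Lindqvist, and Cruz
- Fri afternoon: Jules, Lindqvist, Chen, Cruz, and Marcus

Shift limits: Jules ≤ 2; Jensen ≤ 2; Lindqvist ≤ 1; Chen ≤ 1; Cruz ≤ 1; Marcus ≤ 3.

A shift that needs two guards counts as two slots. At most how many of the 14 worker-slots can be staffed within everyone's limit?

10

Total capacity across all guards is 2+2+1+1+1+3 = 10, and 14 slots are needed, so at most 10 can be filled.
An assignment achieving 10: Tue afternoon→Jules, Tue evening→Chen, Wed morning→Marcus, Wed afternoon→Jensen+Marcus, Wed evening→Marcus, Thu afternoon→Lindqvist+Cruz, Thu evening→Jules, Fri morning→Jensen.
Loads: Jules 2/2, Jensen 2/2, Lindqvist 1/1, Chen 1/1, Cruz 1/1, Marcus 3/3.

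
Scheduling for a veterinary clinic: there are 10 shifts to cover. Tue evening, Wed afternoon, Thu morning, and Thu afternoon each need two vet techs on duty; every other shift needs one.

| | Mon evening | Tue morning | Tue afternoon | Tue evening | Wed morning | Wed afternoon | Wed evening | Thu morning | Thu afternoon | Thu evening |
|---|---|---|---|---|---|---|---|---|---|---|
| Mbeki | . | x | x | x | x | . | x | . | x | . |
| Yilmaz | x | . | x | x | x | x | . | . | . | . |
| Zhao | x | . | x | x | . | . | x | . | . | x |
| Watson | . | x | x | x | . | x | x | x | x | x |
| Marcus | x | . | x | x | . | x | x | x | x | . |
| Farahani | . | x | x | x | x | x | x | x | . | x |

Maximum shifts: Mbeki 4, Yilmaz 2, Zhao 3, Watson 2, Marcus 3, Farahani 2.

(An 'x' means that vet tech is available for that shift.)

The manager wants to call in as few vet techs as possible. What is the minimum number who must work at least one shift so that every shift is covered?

5

14 slots to fill and no one can take more than 4, so at least ⌈14/4⌉ = 4 vet techs are needed.
Any 4 vet techs together have capacity at most 4+3+3+2 = 12 < 14 slots, so 4 can never suffice.
Mbeki, Yilmaz, Zhao, Watson, and Marcus alone can cover everything: Mon evening→Yilmaz, Tue morning→Mbeki, Tue afternoon→Zhao, Tue evening→Zhao+Marcus, Wed morning→Mbeki, Wed afternoon→Yilmaz+Watson, Wed evening→Mbeki, Thu morning→Watson+Marcus, Thu afternoon→Mbeki+Marcus, Thu evening→Zhao.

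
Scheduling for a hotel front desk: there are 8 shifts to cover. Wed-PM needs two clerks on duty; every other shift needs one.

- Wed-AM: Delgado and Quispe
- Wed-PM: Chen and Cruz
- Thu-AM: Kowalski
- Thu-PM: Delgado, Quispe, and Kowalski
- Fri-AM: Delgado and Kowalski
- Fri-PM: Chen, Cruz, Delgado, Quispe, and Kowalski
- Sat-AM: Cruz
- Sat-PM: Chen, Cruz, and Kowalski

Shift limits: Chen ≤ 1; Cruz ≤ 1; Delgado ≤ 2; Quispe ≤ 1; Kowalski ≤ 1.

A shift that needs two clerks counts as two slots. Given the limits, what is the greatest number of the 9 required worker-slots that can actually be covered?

Total capacity across all clerks is 1+1+2+1+1 = 6, and 9 slots are needed, so at most 6 can be filled.
An assignment achieving 6: Wed-AM→Delgado, Wed-PM→Chen, Thu-AM→Kowalski, Thu-PM→Quispe, Fri-AM→Delgado, Sat-AM→Cruz.
Loads: Chen 1/1, Cruz 1/1, Delgado 2/2, Quispe 1/1, Kowalski 1/1.

6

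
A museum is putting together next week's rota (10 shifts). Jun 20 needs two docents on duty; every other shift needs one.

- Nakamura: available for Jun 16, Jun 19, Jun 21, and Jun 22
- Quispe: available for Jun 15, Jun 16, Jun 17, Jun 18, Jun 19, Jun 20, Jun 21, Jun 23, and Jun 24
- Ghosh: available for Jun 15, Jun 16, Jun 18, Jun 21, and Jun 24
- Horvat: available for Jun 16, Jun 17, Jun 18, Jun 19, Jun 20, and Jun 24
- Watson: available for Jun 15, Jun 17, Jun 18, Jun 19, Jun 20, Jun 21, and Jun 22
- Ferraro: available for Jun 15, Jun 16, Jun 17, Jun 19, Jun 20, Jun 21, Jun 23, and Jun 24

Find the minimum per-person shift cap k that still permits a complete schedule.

2

With 6 docents and 11 worker-slots to fill, someone must work at least ⌈11/6⌉ = 2 shifts, so k ≥ 2.
k = 2 works: Jun 15→Quispe, Jun 16→Nakamura, Jun 17→Horvat, Jun 18→Ghosh, Jun 19→Horvat, Jun 20→Watson+Ferraro, Jun 21→Watson, Jun 22→Nakamura, Jun 23→Quispe, Jun 24→Ghosh.
Loads: Nakamura 2, Quispe 2, Ghosh 2, Horvat 2, Watson 2, Ferraro 1 — all ≤ 2.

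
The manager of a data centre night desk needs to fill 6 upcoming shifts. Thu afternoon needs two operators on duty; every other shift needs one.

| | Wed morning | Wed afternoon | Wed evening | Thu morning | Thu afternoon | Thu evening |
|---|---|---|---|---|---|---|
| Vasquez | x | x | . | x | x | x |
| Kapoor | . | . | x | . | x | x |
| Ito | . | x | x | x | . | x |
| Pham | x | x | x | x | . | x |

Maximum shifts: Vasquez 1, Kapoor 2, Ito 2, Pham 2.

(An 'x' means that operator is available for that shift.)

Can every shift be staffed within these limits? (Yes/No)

Thu afternoon can only be covered by Vasquez and Kapoor, so that assignment is forced.
One valid schedule: Wed morning→Pham, Wed afternoon→Ito, Wed evening→Kapoor, Thu morning→Ito, Thu afternoon→Vasquez+Kapoor, Thu evening→Pham.
Loads: Vasquez 1/1, Kapoor 2/2, Ito 2/2, Pham 2/2 — all within limits.

Yes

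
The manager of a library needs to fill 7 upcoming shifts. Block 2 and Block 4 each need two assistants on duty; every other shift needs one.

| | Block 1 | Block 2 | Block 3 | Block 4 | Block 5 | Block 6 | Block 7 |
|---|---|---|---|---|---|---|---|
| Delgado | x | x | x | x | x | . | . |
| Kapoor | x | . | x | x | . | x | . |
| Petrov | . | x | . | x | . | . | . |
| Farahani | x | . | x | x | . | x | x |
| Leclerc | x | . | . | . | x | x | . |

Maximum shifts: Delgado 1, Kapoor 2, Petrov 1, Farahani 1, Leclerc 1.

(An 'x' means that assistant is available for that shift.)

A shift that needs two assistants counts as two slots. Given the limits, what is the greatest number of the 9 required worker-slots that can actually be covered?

Total capacity across all assistants is 1+2+1+1+1 = 6, and 9 slots are needed, so at most 6 can be filled.
An assignment achieving 6: Block 2→Delgado+Petrov, Block 3→Kapoor, Block 5→Leclerc, Block 6→Kapoor, Block 7→Farahani.
Loads: Delgado 1/1, Kapoor 2/2, Petrov 1/1, Farahani 1/1, Leclerc 1/1.

6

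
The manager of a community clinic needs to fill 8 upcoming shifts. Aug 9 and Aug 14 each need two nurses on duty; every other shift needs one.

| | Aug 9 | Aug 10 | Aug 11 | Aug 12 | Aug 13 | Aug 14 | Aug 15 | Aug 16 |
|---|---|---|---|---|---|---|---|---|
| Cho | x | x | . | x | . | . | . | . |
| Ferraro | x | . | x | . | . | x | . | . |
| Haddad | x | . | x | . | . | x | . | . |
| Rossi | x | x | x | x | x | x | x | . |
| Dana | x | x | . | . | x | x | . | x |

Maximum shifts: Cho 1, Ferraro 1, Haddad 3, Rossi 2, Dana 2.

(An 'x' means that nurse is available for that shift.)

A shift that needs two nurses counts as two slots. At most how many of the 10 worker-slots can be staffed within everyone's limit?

Total capacity across all nurses is 1+1+3+2+2 = 9, and 10 slots are needed, so at most 9 can be filled.
An assignment achieving 9: Aug 9→Haddad, Aug 10→Dana, Aug 11→Haddad, Aug 12→Cho, Aug 13→Rossi, Aug 14→Ferraro+Haddad, Aug 15→Rossi, Aug 16→Dana.
Loads: Cho 1/1, Ferraro 1/1, Haddad 3/3, Rossi 2/2, Dana 2/2.

9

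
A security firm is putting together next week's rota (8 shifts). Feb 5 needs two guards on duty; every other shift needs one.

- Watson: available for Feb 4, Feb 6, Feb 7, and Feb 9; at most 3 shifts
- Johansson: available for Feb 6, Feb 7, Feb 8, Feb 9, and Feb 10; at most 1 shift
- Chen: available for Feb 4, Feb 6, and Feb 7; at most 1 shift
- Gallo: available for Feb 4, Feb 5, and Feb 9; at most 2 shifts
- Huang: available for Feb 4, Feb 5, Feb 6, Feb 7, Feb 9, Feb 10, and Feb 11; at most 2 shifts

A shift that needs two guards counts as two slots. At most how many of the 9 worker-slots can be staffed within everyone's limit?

8

Total capacity across all guards is 3+1+1+2+2 = 9, and 9 slots are needed, so at most 9 can be filled.
Shifts {Feb 5, Feb 8, Feb 10, Feb 11} need 5 slots but only Johansson, Gallo, and Huang are available for them, supplying at most 4 — so at least 1 slot must go unfilled.
An assignment achieving 8: Feb 4→Watson, Feb 5→Gallo+Huang, Feb 6→Watson, Feb 7→Watson, Feb 8→Johansson, Feb 9→Gallo, Feb 11→Huang.
Loads: Watson 3/3, Johansson 1/1, Chen 0/1, Gallo 2/2, Huang 2/2.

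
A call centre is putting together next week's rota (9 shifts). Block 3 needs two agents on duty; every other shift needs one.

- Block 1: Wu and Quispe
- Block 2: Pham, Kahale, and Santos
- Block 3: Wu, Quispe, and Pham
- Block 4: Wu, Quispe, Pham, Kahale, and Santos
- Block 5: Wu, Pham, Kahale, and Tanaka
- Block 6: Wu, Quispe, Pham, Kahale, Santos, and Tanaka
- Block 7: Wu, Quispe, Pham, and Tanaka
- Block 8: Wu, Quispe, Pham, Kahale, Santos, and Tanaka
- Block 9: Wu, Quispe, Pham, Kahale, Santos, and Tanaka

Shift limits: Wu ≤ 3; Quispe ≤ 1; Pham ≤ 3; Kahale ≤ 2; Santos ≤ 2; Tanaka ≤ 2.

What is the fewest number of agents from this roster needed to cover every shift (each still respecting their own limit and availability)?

10 slots to fill and no one can take more than 3, so at least ⌈10/3⌉ = 4 agents are needed.
Wu, Pham, Kahale, and Santos alone can cover everything: Block 1→Wu, Block 2→Pham, Block 3→Wu+Pham, Block 4→Kahale, Block 5→Pham, Block 6→Kahale, Block 7→Wu, Block 8→Santos, Block 9→Santos.

4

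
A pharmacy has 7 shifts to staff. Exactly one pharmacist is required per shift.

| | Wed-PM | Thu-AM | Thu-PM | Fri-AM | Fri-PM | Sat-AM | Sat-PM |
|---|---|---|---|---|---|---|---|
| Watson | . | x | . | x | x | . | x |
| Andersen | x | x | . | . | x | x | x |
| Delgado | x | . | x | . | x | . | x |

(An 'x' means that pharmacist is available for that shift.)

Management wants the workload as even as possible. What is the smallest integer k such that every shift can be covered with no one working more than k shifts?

With 3 pharmacists and 7 worker-slots to fill, someone must work at least ⌈7/3⌉ = 3 shifts, so k ≥ 3.
k = 3 works: Wed-PM→Andersen, Thu-AM→Watson, Thu-PM→Delgado, Fri-AM→Watson, Fri-PM→Watson, Sat-AM→Andersen, Sat-PM→Andersen.
Loads: Watson 3, Andersen 3, Delgado 1 — all ≤ 3.

3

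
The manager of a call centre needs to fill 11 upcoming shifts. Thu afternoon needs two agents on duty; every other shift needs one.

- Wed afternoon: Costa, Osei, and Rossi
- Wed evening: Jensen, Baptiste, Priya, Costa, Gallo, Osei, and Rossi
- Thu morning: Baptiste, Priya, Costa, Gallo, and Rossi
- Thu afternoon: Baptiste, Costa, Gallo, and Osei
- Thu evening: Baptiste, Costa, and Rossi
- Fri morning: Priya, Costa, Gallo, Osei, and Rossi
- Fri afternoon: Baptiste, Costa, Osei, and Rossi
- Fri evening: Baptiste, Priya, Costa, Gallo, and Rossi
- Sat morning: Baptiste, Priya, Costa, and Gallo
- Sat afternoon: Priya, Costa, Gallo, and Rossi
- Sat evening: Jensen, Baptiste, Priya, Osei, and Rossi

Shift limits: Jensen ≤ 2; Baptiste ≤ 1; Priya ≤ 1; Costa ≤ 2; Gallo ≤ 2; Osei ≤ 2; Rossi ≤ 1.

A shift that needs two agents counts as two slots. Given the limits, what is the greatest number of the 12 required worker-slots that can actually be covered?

11

Total capacity across all agents is 2+1+1+2+2+2+1 = 11, and 12 slots are needed, so at most 11 can be filled.
An assignment achieving 11: Wed afternoon→Costa, Wed evening→Jensen, Thu morning→Rossi, Thu afternoon→Costa+Gallo, Thu evening→Baptiste, Fri morning→Osei, Fri afternoon→Osei, Sat morning→Priya, Sat afternoon→Gallo, Sat evening→Jensen.
Loads: Jensen 2/2, Baptiste 1/1, Priya 1/1, Costa 2/2, Gallo 2/2, Osei 2/2, Rossi 1/1.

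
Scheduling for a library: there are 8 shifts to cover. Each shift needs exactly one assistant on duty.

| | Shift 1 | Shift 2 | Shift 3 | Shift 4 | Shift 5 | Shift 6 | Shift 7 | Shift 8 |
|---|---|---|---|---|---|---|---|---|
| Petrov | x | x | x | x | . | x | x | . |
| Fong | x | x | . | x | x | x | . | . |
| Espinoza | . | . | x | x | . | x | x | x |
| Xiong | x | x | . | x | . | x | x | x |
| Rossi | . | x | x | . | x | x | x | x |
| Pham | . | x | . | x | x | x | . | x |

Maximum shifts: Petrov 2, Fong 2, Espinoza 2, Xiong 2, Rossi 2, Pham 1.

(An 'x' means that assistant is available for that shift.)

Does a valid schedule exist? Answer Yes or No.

One valid schedule: Shift 1→Petrov, Shift 2→Fong, Shift 3→Petrov, Shift 4→Xiong, Shift 5→Fong, Shift 6→Xiong, Shift 7→Espinoza, Shift 8→Espinoza.
Loads: Petrov 2/2, Fong 2/2, Espinoza 2/2, Xiong 2/2, Rossi 0/2, Pham 0/1 — all within limits.

Yes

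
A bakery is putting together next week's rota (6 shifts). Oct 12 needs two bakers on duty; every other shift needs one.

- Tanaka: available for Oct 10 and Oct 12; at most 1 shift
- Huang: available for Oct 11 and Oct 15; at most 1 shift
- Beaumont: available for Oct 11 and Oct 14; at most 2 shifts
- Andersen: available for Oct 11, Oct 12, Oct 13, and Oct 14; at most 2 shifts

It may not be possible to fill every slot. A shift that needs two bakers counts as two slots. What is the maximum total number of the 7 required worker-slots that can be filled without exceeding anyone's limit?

6

Total capacity across all bakers is 1+1+2+2 = 6, and 7 slots are needed, so at most 6 can be filled.
An assignment achieving 6: Oct 10→Tanaka, Oct 11→Beaumont, Oct 12→Andersen, Oct 13→Andersen, Oct 14→Beaumont, Oct 15→Huang.
Loads: Tanaka 1/1, Huang 1/1, Beaumont 2/2, Andersen 2/2.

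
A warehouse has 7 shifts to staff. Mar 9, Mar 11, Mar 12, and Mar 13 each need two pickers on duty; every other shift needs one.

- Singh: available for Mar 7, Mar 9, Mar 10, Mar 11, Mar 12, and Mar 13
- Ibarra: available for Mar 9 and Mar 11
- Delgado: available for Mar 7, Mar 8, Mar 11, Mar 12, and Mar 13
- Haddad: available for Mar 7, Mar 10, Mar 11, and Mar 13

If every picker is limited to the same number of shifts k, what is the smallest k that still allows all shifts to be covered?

With 4 pickers and 11 worker-slots to fill, someone must work at least ⌈11/4⌉ = 3 shifts, so k ≥ 3.
k = 3 works: Mar 7→Haddad, Mar 8→Delgado, Mar 9→Singh+Ibarra, Mar 10→Singh, Mar 11→Ibarra+Haddad, Mar 12→Singh+Delgado, Mar 13→Delgado+Haddad.
Loads: Singh 3, Ibarra 2, Delgado 3, Haddad 3 — all ≤ 3.

3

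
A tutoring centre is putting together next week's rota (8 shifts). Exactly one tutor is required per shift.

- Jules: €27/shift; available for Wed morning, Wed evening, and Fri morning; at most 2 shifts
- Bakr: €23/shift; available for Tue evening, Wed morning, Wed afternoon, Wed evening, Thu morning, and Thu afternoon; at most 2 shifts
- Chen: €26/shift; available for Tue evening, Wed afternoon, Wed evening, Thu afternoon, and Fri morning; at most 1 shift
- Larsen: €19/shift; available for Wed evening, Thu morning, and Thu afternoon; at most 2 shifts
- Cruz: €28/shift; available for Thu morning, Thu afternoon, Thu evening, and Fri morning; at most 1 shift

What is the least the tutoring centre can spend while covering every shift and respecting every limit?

€192

Thu evening can only be covered by Cruz, so that assignment is forced.
Picking the cheapest available tutor for each shift independently would cost €180, but that ignores the shift limits.
An optimal schedule: Tue evening→Bakr, Wed morning→Jules, Wed afternoon→Bakr, Wed evening→Chen, Thu morning→Larsen, Thu afternoon→Larsen, Thu evening→Cruz, Fri morning→Jules.
Total: 23 + 27 + 23 + 26 + 19 + 19 + 28 + 27 = €192.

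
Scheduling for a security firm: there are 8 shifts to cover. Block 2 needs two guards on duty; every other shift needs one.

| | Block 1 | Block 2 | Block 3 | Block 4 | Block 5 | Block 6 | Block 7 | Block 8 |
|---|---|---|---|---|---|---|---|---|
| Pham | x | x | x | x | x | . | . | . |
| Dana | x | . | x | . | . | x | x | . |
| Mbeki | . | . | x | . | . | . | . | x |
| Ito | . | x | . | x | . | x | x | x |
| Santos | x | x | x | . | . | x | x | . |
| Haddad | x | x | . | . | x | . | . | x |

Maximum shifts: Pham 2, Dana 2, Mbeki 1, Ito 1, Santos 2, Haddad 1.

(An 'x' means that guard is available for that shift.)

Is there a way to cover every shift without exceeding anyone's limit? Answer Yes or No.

Yes

One valid schedule: Block 1→Santos, Block 2→Ito+Haddad, Block 3→Santos, Block 4→Pham, Block 5→Pham, Block 6→Dana, Block 7→Dana, Block 8→Mbeki.
Loads: Pham 2/2, Dana 2/2, Mbeki 1/1, Ito 1/1, Santos 2/2, Haddad 1/1 — all within limits.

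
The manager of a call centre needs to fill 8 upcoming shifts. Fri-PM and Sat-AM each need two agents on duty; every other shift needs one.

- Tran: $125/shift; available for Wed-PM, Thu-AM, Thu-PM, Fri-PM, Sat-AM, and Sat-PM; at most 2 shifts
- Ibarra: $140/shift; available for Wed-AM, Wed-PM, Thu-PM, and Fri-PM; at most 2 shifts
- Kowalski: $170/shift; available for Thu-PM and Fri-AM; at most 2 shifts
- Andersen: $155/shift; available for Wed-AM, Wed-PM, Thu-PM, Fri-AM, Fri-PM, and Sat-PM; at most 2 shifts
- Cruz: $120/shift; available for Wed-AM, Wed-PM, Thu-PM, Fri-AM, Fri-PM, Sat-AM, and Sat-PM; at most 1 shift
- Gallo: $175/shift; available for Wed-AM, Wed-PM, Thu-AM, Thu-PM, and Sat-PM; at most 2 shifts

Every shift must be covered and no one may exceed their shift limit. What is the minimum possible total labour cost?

Sat-AM can only be covered by Tran and Cruz, so that assignment is forced.
Picking the cheapest available agent for each shift independently would cost $1215, but that ignores the shift limits.
An optimal schedule: Wed-AM→Ibarra, Wed-PM→Gallo, Thu-AM→Tran, Thu-PM→Kowalski, Fri-AM→Kowalski, Fri-PM→Ibarra+Andersen, Sat-AM→Tran+Cruz, Sat-PM→Andersen.
Total: 140 + 175 + 125 + 170 + 170 + 140 + 155 + 125 + 120 + 155 = $1475.

$1475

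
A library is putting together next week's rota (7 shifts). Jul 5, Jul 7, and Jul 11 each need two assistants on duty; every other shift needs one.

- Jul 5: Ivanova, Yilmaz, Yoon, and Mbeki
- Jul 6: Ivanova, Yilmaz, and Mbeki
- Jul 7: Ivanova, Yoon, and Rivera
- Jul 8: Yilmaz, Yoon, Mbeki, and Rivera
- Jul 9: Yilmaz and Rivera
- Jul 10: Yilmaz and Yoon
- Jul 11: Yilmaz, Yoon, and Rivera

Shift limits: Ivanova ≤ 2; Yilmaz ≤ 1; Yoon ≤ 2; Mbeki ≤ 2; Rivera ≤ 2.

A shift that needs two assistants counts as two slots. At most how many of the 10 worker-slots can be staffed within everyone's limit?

9

Total capacity across all assistants is 2+1+2+2+2 = 9, and 10 slots are needed, so at most 9 can be filled.
An assignment achieving 9: Jul 5→Mbeki, Jul 6→Ivanova, Jul 7→Ivanova+Rivera, Jul 8→Mbeki, Jul 9→Yilmaz, Jul 10→Yoon, Jul 11→Yoon+Rivera.
Loads: Ivanova 2/2, Yilmaz 1/1, Yoon 2/2, Mbeki 2/2, Rivera 2/2.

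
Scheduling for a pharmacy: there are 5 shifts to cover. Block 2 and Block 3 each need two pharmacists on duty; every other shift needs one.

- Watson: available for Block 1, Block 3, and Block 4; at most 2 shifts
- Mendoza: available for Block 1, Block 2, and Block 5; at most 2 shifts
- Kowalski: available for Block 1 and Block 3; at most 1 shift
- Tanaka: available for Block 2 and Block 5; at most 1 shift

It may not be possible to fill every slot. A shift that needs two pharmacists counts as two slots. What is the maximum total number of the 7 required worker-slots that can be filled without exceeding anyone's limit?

6

Total capacity across all pharmacists is 2+2+1+1 = 6, and 7 slots are needed, so at most 6 can be filled.
An assignment achieving 6: Block 2→Mendoza+Tanaka, Block 3→Watson+Kowalski, Block 4→Watson, Block 5→Mendoza.
Loads: Watson 2/2, Mendoza 2/2, Kowalski 1/1, Tanaka 1/1.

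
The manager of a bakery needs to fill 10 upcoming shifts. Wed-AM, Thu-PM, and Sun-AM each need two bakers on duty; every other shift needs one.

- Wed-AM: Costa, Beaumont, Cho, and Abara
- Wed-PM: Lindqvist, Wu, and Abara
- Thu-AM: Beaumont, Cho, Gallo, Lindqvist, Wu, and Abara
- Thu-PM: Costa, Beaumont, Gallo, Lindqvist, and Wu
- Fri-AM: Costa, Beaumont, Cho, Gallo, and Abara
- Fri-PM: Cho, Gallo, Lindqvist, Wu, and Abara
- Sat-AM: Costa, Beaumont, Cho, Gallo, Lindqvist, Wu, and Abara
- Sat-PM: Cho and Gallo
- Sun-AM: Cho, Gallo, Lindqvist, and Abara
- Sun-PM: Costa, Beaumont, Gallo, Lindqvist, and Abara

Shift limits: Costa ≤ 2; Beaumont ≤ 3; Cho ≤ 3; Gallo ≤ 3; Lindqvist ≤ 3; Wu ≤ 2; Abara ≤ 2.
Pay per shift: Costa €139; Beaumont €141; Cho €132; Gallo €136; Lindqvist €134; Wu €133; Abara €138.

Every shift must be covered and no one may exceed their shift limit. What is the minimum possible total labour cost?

Picking the cheapest available baker for each shift independently would cost €1730, but that ignores the shift limits.
An optimal schedule: Wed-AM→Cho+Abara, Wed-PM→Wu, Thu-AM→Lindqvist, Thu-PM→Lindqvist+Gallo, Fri-AM→Cho, Fri-PM→Wu, Sat-AM→Gallo, Sat-PM→Cho, Sun-AM→Gallo+Abara, Sun-PM→Lindqvist.
Total: 132 + 138 + 133 + 134 + 134 + 136 + 132 + 133 + 136 + 132 + 136 + 138 + 134 = €1748.

€1748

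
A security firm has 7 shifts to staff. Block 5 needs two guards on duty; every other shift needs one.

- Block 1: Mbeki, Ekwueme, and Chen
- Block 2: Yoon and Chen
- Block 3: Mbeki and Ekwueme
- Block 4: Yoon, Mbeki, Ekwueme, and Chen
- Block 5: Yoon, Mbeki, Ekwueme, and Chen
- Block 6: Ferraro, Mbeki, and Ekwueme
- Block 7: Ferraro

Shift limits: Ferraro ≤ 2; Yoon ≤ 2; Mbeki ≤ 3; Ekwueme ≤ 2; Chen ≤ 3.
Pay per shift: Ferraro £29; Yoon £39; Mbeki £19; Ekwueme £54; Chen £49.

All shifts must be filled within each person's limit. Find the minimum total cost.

£242

Block 7 can only be covered by Ferraro, so that assignment is forced.
Picking the cheapest available guard for each shift independently would cost £202, but that ignores the shift limits.
An optimal schedule: Block 1→Mbeki, Block 2→Yoon, Block 3→Mbeki, Block 4→Mbeki, Block 5→Yoon+Chen, Block 6→Ferraro, Block 7→Ferraro.
Total: 19 + 39 + 19 + 19 + 39 + 49 + 29 + 29 = £242.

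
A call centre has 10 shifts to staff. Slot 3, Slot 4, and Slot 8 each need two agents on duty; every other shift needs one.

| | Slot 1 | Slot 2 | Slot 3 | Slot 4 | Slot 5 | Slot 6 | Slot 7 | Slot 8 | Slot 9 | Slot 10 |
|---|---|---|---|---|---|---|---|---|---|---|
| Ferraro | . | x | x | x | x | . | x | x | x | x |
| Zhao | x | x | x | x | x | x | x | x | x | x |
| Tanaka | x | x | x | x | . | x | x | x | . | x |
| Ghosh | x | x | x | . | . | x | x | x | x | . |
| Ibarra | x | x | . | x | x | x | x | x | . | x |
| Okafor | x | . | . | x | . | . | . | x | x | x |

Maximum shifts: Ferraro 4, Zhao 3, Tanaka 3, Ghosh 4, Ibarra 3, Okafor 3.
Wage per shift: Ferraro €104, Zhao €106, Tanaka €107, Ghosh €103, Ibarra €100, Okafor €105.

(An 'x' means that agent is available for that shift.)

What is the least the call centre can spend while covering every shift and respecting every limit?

€1338

Picking the cheapest available agent for each shift independently would cost €1317, but that ignores the shift limits.
An optimal schedule: Slot 1→Ibarra, Slot 2→Ghosh, Slot 3→Ghosh+Ferraro, Slot 4→Ferraro+Okafor, Slot 5→Ibarra, Slot 6→Ibarra, Slot 7→Ghosh, Slot 8→Ferraro+Okafor, Slot 9→Ghosh, Slot 10→Ferraro.
Total: 100 + 103 + 103 + 104 + 104 + 105 + 100 + 100 + 103 + 104 + 105 + 103 + 104 = €1338.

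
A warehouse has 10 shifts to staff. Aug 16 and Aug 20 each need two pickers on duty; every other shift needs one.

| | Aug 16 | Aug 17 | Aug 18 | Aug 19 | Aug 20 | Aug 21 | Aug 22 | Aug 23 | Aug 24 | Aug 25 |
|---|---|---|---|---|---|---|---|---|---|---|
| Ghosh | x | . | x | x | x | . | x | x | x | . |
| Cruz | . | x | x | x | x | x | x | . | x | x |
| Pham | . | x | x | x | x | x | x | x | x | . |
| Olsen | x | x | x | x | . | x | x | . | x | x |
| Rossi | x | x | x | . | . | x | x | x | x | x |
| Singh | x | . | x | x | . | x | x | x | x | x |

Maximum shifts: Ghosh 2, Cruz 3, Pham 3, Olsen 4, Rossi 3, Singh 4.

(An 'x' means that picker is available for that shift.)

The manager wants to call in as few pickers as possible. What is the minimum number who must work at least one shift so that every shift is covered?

12 slots to fill and no one can take more than 4, so at least ⌈12/4⌉ = 3 pickers are needed.
Any 3 pickers together have capacity at most 4+4+3 = 11 < 12 slots, so 3 can never suffice.
Ghosh, Cruz, Pham, and Olsen alone can cover everything: Aug 16→Ghosh+Olsen, Aug 17→Cruz, Aug 18→Pham, Aug 19→Olsen, Aug 20→Cruz+Pham, Aug 21→Pham, Aug 22→Olsen, Aug 23→Ghosh, Aug 24→Olsen, Aug 25→Cruz.

4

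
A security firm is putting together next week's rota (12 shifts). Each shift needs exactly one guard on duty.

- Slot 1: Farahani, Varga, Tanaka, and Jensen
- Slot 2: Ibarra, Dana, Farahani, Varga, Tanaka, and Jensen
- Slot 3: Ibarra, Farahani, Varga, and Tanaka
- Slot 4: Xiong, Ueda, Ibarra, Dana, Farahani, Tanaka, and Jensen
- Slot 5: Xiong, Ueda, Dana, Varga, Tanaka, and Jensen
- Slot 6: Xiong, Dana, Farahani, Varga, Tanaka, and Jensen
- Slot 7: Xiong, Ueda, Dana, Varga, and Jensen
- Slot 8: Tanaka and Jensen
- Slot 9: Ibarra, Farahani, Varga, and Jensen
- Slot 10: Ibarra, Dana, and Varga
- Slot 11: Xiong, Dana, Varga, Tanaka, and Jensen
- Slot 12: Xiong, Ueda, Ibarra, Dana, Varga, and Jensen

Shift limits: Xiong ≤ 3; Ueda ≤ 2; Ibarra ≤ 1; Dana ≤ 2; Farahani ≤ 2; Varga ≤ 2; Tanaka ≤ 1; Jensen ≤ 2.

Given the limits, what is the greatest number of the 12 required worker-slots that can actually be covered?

Total capacity across all guards is 3+2+1+2+2+2+1+2 = 15, and 12 slots are needed, so at most 12 can be filled.
An assignment achieving 12: Slot 1→Farahani, Slot 2→Dana, Slot 3→Farahani, Slot 4→Ueda, Slot 5→Xiong, Slot 6→Dana, Slot 7→Xiong, Slot 8→Tanaka, Slot 9→Varga, Slot 10→Ibarra, Slot 11→Xiong, Slot 12→Ueda.
Loads: Xiong 3/3, Ueda 2/2, Ibarra 1/1, Dana 2/2, Farahani 2/2, Varga 1/2, Tanaka 1/1, Jensen 0/2.

12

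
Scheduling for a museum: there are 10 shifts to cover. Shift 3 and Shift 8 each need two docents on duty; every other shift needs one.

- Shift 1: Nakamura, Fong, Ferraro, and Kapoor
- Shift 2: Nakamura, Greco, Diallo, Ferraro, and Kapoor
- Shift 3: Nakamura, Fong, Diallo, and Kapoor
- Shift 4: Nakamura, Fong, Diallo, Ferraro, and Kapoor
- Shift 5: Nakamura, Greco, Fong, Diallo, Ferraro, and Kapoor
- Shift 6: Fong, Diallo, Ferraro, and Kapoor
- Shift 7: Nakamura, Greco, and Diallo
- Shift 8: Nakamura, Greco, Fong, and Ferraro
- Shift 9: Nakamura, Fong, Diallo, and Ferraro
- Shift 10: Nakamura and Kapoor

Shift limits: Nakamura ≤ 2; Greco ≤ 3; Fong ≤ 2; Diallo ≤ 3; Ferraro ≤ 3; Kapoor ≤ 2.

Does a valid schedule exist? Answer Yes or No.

One valid schedule: Shift 1→Fong, Shift 2→Greco, Shift 3→Diallo+Kapoor, Shift 4→Diallo, Shift 5→Greco, Shift 6→Fong, Shift 7→Nakamura, Shift 8→Greco+Ferraro, Shift 9→Diallo, Shift 10→Nakamura.
Loads: Nakamura 2/2, Greco 3/3, Fong 2/2, Diallo 3/3, Ferraro 1/3, Kapoor 1/2 — all within limits.

Yes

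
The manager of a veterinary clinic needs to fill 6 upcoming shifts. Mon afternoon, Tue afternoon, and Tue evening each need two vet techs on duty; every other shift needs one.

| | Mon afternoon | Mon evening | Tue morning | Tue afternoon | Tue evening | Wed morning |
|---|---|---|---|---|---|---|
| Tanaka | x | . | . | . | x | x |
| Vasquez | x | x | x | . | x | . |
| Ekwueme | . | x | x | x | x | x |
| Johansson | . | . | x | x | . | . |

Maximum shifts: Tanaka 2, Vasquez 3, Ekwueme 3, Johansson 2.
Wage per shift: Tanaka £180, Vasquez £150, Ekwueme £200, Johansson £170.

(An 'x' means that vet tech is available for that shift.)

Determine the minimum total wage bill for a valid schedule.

Mon afternoon can only be covered by Tanaka and Vasquez, so that assignment is forced.
Tue afternoon can only be covered by Ekwueme and Johansson, so that assignment is forced.
Picking the cheapest available vet tech for each shift independently would cost £1510, but that ignores the shift limits.
An optimal schedule: Mon afternoon→Vasquez+Tanaka, Mon evening→Vasquez, Tue morning→Johansson, Tue afternoon→Johansson+Ekwueme, Tue evening→Vasquez+Ekwueme, Wed morning→Tanaka.
Total: 150 + 180 + 150 + 170 + 170 + 200 + 150 + 200 + 180 = £1550.

£1550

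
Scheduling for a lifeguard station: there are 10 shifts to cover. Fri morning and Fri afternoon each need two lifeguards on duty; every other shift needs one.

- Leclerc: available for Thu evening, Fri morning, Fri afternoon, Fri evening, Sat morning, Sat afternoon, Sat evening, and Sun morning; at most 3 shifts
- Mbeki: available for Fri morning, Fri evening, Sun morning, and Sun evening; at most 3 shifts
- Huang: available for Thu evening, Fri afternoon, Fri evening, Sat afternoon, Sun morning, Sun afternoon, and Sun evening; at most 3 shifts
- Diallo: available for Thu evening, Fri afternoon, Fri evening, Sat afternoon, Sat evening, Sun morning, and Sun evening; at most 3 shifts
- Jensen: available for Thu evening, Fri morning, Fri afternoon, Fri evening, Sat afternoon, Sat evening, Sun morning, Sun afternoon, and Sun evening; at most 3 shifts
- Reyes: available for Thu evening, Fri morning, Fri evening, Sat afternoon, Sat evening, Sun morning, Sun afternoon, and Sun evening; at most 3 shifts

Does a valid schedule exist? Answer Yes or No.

Sat morning can only be covered by Leclerc, so that assignment is forced.
One valid schedule: Thu evening→Leclerc, Fri morning→Mbeki+Jensen, Fri afternoon→Huang+Diallo, Fri evening→Mbeki, Sat morning→Leclerc, Sat afternoon→Huang, Sat evening→Leclerc, Sun morning→Diallo, Sun afternoon→Huang, Sun evening→Mbeki.
Loads: Leclerc 3/3, Mbeki 3/3, Huang 3/3, Diallo 2/3, Jensen 1/3, Reyes 0/3 — all within limits.

Yes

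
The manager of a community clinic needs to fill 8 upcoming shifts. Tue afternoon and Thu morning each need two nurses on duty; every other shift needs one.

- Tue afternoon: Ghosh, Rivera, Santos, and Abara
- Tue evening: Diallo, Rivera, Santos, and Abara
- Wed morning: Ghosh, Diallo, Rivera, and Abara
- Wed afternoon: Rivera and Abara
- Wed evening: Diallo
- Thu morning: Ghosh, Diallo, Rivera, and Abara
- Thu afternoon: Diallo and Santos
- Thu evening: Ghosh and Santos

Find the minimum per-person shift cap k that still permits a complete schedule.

With 5 nurses and 10 worker-slots to fill, someone must work at least ⌈10/5⌉ = 2 shifts, so k ≥ 2.
k = 2 works: Tue afternoon→Santos+Abara, Tue evening→Santos, Wed morning→Ghosh, Wed afternoon→Rivera, Wed evening→Diallo, Thu morning→Rivera+Abara, Thu afternoon→Diallo, Thu evening→Ghosh.
Loads: Ghosh 2, Diallo 2, Rivera 2, Santos 2, Abara 2 — all ≤ 2.

2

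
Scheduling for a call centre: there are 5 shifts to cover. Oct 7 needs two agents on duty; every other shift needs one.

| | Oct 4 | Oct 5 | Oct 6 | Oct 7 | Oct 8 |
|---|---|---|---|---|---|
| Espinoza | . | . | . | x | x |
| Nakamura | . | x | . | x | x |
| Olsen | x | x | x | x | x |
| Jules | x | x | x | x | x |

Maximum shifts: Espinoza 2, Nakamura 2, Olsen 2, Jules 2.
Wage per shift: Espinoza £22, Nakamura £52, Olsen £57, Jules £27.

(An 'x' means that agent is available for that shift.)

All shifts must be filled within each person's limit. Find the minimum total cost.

£202

Picking the cheapest available agent for each shift independently would cost £152, but that ignores the shift limits.
An optimal schedule: Oct 4→Jules, Oct 5→Nakamura, Oct 6→Jules, Oct 7→Espinoza+Nakamura, Oct 8→Espinoza.
Total: 27 + 52 + 27 + 22 + 52 + 22 = £202.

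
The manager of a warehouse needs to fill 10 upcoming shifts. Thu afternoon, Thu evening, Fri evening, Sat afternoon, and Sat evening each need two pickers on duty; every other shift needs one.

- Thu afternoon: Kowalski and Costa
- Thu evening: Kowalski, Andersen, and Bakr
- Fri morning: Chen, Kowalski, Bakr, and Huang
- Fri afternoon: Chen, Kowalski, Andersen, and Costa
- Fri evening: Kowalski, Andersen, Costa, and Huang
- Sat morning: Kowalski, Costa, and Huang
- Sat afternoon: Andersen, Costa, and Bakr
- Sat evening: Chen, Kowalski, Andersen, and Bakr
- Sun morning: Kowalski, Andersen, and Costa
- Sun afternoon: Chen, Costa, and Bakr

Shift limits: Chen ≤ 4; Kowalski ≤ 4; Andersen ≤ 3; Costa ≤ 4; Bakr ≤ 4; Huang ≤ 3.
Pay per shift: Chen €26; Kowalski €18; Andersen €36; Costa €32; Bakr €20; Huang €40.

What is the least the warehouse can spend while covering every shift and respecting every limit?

Thu afternoon can only be covered by Kowalski and Costa, so that assignment is forced.
Picking the cheapest available picker for each shift independently would cost €320, but that ignores the shift limits.
An optimal schedule: Thu afternoon→Kowalski+Costa, Thu evening→Kowalski+Bakr, Fri morning→Chen, Fri afternoon→Chen, Fri evening→Kowalski+Costa, Sat morning→Kowalski, Sat afternoon→Bakr+Costa, Sat evening→Bakr+Chen, Sun morning→Costa, Sun afternoon→Bakr.
Total: 18 + 32 + 18 + 20 + 26 + 26 + 18 + 32 + 18 + 20 + 32 + 20 + 26 + 32 + 20 = €358.

€358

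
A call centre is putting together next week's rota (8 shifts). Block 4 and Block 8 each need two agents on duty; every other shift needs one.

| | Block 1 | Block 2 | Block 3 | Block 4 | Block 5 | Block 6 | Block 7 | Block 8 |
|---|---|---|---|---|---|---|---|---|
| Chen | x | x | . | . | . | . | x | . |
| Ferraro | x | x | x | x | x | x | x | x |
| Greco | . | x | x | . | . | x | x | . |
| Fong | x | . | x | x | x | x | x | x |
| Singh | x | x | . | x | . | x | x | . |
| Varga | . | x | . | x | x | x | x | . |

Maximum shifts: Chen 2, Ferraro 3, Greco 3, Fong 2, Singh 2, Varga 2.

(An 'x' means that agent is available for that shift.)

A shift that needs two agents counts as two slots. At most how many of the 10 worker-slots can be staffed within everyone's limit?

Total capacity across all agents is 2+3+3+2+2+2 = 14, and 10 slots are needed, so at most 10 can be filled.
An assignment achieving 10: Block 1→Chen, Block 2→Chen, Block 3→Ferraro, Block 4→Fong+Singh, Block 5→Ferraro, Block 6→Greco, Block 7→Greco, Block 8→Ferraro+Fong.
Loads: Chen 2/2, Ferraro 3/3, Greco 2/3, Fong 2/2, Singh 1/2, Varga 0/2.

10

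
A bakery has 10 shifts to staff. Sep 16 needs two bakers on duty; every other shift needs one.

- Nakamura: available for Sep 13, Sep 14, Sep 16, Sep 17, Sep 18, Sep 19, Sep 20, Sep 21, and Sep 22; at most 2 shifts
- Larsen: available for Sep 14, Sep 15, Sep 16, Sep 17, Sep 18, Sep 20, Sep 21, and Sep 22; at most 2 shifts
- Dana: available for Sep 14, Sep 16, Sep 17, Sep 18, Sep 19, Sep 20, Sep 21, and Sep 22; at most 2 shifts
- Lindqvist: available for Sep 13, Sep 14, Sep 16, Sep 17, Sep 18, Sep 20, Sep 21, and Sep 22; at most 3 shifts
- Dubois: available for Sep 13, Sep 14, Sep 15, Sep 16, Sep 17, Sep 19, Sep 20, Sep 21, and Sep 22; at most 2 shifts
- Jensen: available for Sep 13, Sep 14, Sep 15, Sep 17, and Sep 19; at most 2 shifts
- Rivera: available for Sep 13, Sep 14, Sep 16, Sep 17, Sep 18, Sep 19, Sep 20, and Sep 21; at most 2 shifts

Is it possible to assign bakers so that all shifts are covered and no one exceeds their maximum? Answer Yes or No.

One valid schedule: Sep 13→Nakamura, Sep 14→Lindqvist, Sep 15→Larsen, Sep 16→Dubois+Rivera, Sep 17→Lindqvist, Sep 18→Nakamura, Sep 19→Dana, Sep 20→Dana, Sep 21→Lindqvist, Sep 22→Larsen.
Loads: Nakamura 2/2, Larsen 2/2, Dana 2/2, Lindqvist 3/3, Dubois 1/2, Jensen 0/2, Rivera 1/2 — all within limits.

Yes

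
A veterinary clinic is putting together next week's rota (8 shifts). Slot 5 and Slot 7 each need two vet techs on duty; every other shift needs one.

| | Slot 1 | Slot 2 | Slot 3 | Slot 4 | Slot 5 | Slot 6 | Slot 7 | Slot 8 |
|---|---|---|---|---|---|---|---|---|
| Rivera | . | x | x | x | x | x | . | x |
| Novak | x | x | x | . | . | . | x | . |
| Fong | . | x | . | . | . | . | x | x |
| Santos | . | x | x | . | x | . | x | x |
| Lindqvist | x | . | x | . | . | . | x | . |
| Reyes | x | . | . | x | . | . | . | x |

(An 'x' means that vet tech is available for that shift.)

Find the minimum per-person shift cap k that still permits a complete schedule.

2

With 6 vet techs and 10 worker-slots to fill, someone must work at least ⌈10/6⌉ = 2 shifts, so k ≥ 2.
k = 2 works: Slot 1→Novak, Slot 2→Novak, Slot 3→Santos, Slot 4→Reyes, Slot 5→Rivera+Santos, Slot 6→Rivera, Slot 7→Fong+Lindqvist, Slot 8→Fong.
Loads: Rivera 2, Novak 2, Fong 2, Santos 2, Lindqvist 1, Reyes 1 — all ≤ 2.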